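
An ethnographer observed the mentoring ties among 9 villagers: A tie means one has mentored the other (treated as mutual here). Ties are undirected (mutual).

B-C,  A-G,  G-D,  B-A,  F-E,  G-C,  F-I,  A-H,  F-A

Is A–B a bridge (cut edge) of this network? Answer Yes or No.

Even without that edge, A still reaches B via A – G – C – B, so the network stays connected. Not a bridge.

No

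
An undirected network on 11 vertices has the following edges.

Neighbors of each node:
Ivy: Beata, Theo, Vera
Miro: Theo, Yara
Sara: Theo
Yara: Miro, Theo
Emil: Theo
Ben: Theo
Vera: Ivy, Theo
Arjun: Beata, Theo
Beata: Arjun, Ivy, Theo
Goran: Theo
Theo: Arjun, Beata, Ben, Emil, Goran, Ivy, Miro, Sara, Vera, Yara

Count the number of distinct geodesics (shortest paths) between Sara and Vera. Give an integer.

1

The shortest distance is 2, and the only length-2 path is Sara–Theo–Vera. So there is exactly 1 shortest path.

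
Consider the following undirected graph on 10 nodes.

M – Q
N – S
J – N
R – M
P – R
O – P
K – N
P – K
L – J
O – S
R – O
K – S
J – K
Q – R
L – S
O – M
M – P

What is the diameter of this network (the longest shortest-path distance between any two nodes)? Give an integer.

Eccentricity of each node (its greatest distance to any other): J:4, K:3, L:4, M:3, N:4, O:3, P:3, Q:4, R:3, S:3.
The maximum eccentricity is 4, realized for instance by the pair Q–N via Q – R – O – S – N. So the diameter is 4.

4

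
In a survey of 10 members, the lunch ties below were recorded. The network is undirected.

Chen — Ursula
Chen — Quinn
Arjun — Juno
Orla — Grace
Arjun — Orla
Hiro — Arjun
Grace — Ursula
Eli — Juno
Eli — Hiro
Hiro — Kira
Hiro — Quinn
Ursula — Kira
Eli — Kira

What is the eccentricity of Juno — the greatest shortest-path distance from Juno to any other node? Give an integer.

Distances from Juno: Arjun:1, Chen:4, Eli:1, Grace:3, Hiro:2, Kira:2, Orla:2, Quinn:3, Ursula:3.
The largest is 4 (to Chen), so the eccentricity of Juno is 4.

4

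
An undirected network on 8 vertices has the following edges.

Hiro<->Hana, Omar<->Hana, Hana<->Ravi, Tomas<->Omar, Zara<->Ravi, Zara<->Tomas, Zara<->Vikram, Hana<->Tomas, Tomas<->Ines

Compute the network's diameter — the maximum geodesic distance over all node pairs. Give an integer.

4

Eccentricity of each node (its greatest distance to any other): Hana:3, Hiro:4, Ines:3, Omar:3, Ravi:3, Tomas:2, Vikram:4, Zara:3.
The maximum eccentricity is 4, realized for instance by the pair Hiro–Vikram via Hiro – Hana – Ravi – Zara – Vikram. So the diameter is 4.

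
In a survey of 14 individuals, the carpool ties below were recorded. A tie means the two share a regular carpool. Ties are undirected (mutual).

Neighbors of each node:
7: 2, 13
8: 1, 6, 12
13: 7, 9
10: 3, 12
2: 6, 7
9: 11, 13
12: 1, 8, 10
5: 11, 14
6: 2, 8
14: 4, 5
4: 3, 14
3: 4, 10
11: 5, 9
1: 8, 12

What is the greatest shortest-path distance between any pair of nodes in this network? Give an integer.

7

Eccentricity of each node (its greatest distance to any other): 1:7, 2:6, 3:6, 4:6, 5:6, 6:6, 7:6, 8:6, 9:6, 10:6, 11:7, 12:6, 13:6, 14:6.
The maximum eccentricity is 7, realized for instance by the pair 11–1 via 11 – 9 – 13 – 7 – 2 – 6 – 8 – 1. So the diameter is 7.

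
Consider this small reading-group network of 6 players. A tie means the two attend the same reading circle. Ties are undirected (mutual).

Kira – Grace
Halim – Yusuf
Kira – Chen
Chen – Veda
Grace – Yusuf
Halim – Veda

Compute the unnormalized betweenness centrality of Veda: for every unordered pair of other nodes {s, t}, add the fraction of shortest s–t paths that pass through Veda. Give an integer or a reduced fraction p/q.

Pairs whose geodesics pass through Veda — Chen–Halim: 1; Chen–Yusuf: 1/2; Halim–Kira: 1/2.
All other pairs contribute 0.
Summing the contributions gives betweenness(Veda) = 2.

2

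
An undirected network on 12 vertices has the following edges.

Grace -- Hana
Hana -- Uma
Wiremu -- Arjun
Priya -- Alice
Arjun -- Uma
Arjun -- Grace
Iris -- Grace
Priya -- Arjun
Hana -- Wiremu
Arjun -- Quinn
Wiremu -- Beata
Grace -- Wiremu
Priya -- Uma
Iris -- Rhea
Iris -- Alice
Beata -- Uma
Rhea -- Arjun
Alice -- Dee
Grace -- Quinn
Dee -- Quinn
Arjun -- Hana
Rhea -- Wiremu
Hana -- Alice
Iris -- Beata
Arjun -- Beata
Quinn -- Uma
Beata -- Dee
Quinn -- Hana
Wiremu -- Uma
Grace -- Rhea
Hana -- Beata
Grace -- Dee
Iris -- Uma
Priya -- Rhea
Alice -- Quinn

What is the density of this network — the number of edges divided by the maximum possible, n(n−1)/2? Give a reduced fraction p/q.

There are 35 edges and 12 nodes, so the maximum possible is C(12,2) = 66.
Density = 35/66.

35/66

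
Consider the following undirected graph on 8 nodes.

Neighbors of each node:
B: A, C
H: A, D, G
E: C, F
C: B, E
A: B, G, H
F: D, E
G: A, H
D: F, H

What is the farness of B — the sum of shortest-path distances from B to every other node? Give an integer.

14

Distances from B: A:1, C:1, D:3, E:2, F:3, G:2, H:2.
Sum = 1 + 1 + 3 + 2 + 3 + 2 + 2 = 14.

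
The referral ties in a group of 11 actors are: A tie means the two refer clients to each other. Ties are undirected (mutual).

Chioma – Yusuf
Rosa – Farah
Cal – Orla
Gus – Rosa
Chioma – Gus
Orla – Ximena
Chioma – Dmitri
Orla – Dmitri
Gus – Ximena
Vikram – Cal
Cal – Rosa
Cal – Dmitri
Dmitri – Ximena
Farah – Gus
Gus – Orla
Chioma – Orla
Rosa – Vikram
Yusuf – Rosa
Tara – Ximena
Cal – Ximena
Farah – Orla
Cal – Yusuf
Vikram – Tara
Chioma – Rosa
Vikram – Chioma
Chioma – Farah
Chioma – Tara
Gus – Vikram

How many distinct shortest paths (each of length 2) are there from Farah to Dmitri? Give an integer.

2

The shortest distance is 2. The length-2 paths are: Farah–Chioma–Dmitri; Farah–Orla–Dmitri.
That gives 2 distinct shortest paths.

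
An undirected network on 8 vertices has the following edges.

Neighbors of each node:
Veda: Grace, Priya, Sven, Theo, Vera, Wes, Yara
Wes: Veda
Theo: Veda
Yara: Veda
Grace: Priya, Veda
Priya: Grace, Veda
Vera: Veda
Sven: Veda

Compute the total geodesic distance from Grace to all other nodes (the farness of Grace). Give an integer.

Distances from Grace: Priya:1, Sven:2, Theo:2, Veda:1, Vera:2, Wes:2, Yara:2.
Sum = 1 + 2 + 2 + 1 + 2 + 2 + 2 = 12.

12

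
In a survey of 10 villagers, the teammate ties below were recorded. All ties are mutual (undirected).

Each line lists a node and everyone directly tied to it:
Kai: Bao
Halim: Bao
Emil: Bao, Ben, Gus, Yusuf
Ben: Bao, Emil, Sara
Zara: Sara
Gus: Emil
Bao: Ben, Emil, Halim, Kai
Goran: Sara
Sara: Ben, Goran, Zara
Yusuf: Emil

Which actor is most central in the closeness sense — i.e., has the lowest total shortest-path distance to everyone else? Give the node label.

Farness (sum of distances to all others) for each node — Bao:16, Ben:15, Emil:16, Goran:27, Gus:24, Halim:24, Kai:24, Sara:19, Yusuf:24, Zara:27.
The smallest farness is 15, for Ben, so Ben has the highest closeness.

Ben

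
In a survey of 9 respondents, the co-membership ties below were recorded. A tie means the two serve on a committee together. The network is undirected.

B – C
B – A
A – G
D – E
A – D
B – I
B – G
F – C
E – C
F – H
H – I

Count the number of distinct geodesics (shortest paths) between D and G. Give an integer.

The shortest distance is 2, and the only length-2 path is D–A–G. So there is exactly 1 shortest path.

1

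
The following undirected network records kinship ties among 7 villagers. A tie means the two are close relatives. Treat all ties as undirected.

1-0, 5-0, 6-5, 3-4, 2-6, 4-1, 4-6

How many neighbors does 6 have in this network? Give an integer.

6 is directly tied to 2, 4, and 5. That is 3 neighbors, so the degree of 6 is 3.

3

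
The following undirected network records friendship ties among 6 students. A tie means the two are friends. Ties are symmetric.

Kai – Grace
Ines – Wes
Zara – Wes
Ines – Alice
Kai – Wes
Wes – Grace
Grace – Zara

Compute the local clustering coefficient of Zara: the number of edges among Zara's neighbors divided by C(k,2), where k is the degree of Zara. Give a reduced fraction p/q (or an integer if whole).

1

Zara's neighbors: Grace and Wes (k = 2).
Possible neighbor pairs: C(2,2) = 1. Edges among them: Grace–Wes → e = 1.
Clustering(Zara) = 1/1.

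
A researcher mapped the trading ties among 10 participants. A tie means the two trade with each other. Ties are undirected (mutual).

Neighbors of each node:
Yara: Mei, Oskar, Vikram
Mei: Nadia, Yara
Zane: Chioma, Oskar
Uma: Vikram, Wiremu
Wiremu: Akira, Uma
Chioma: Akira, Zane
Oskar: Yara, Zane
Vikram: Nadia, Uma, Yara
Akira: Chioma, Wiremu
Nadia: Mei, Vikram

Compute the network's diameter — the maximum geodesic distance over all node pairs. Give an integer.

5

Eccentricity of each node (its greatest distance to any other): Akira:5, Chioma:5, Mei:5, Nadia:5, Oskar:4, Uma:4, Vikram:4, Wiremu:4, Yara:4, Zane:4.
The maximum eccentricity is 5, realized for instance by the pair Chioma–Nadia via Chioma – Akira – Wiremu – Uma – Vikram – Nadia. So the diameter is 5.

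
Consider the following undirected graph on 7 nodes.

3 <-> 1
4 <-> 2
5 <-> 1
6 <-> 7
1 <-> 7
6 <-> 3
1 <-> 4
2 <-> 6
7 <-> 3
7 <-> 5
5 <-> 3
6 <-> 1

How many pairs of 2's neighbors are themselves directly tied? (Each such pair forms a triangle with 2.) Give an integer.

0

2's neighbors are 4 and 6, but none of them are tied to each other, so no triangle contains 2.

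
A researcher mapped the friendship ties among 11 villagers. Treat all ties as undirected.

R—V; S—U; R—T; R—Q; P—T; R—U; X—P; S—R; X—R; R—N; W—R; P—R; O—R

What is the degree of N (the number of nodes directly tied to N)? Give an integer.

1

N is directly tied to R. That is 1 neighbor, so the degree of N is 1.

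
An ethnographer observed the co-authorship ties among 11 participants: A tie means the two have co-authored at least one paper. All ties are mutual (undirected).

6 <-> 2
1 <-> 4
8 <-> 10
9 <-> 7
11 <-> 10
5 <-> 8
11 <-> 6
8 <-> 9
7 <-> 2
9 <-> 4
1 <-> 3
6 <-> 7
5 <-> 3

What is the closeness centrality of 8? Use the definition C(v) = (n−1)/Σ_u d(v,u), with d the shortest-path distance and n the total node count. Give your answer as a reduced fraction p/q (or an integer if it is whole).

1/2

Distances from 8: 1:3, 2:3, 3:2, 4:2, 5:1, 6:3, 7:2, 9:1, 10:1, 11:2. Sum = 20.
n = 11, so closeness = 10/20 = 1/2.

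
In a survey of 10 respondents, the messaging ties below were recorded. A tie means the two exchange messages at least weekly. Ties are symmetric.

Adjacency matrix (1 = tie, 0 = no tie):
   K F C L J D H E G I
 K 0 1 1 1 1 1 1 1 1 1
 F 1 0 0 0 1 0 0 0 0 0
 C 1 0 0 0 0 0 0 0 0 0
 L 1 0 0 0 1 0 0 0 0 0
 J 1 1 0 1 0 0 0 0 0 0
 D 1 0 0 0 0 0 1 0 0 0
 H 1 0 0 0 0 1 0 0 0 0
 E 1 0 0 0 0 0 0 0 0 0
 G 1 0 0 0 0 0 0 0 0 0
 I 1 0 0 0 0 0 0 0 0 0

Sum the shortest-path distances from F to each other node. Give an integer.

Distances from F: C:2, D:2, E:2, G:2, H:2, I:2, J:1, K:1, L:2.
Sum = 2 + 2 + 2 + 2 + 2 + 2 + 1 + 1 + 2 = 16.

16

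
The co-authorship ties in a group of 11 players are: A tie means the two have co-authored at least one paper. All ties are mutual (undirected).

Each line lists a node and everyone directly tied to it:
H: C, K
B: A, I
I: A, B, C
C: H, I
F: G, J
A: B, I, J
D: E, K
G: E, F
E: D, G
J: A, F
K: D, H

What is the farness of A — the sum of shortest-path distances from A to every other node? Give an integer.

Distances from A: B:1, C:2, D:5, E:4, F:2, G:3, H:3, I:1, J:1, K:4.
Sum = 1 + 2 + 5 + 4 + 2 + 3 + 3 + 1 + 1 + 4 = 26.

26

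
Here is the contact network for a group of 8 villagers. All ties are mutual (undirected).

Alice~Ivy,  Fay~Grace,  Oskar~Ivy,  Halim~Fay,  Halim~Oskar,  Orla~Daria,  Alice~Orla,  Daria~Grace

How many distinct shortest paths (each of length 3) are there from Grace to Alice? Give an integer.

1

The shortest distance is 3, and the only length-3 path is Grace–Daria–Orla–Alice. So there is exactly 1 shortest path.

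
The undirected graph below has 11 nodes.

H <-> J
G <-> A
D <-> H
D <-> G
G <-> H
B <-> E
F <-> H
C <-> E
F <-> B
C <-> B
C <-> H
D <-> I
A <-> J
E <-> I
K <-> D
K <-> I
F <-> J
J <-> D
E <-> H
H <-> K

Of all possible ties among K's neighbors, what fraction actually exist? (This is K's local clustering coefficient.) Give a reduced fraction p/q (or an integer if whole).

2/3

K's neighbors: D, H, and I (k = 3).
Possible neighbor pairs: C(3,2) = 3. Edges among them: D–H, D–I → e = 2.
Clustering(K) = 2/3.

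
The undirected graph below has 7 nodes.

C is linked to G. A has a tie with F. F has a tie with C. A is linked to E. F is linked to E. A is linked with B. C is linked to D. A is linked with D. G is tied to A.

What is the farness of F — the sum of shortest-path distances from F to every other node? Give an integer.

9

Distances from F: A:1, B:2, C:1, D:2, E:1, G:2.
Sum = 1 + 2 + 1 + 2 + 1 + 2 = 9.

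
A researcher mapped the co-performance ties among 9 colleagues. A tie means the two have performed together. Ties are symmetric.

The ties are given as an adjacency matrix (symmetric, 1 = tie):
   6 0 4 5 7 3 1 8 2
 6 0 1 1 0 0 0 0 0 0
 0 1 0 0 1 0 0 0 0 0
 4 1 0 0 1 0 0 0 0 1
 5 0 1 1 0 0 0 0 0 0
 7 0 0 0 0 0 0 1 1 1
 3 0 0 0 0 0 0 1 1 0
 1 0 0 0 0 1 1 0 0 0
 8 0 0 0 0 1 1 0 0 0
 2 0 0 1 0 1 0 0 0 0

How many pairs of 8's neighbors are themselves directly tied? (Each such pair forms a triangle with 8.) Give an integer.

0

8's neighbors are 3 and 7, but none of them are tied to each other, so no triangle contains 8.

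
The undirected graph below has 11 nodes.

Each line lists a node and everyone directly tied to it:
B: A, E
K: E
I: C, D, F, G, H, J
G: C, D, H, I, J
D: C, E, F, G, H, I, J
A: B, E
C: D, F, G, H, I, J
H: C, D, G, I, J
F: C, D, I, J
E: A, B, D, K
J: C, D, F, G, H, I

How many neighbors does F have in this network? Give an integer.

4

F is directly tied to C, D, I, and J. That is 4 neighbors, so the degree of F is 4.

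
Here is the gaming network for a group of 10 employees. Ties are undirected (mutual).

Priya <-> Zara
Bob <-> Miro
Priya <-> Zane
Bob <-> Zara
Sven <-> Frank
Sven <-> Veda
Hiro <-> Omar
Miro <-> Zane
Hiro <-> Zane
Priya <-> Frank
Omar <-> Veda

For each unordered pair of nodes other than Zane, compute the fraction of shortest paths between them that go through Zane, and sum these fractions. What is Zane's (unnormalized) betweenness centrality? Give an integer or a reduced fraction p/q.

Pairs whose geodesics pass through Zane — Sven–Miro: 1; Veda–Miro: 1; Veda–Bob: 1/2; Omar–Miro: 1; Omar–Bob: 1; Omar–Zara: 1; Omar–Priya: 1; Hiro–Miro: 1; Hiro–Bob: 1; Hiro–Zara: 1; Hiro–Priya: 1; Hiro–Frank: 1; Miro–Priya: 1; Miro–Frank: 1.
All other pairs contribute 0.
Summing the contributions gives betweenness(Zane) = 27/2.

27/2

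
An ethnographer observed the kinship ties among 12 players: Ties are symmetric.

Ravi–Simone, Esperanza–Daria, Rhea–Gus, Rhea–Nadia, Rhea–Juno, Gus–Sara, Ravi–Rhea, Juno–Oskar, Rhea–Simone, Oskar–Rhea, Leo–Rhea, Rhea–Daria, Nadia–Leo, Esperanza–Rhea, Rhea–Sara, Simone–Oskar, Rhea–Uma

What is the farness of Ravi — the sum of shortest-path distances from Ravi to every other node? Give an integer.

20

Distances from Ravi: Daria:2, Esperanza:2, Gus:2, Juno:2, Leo:2, Nadia:2, Oskar:2, Rhea:1, Sara:2, Simone:1, Uma:2.
Sum = 2 + 2 + 2 + 2 + 2 + 2 + 2 + 1 + 2 + 1 + 2 = 20.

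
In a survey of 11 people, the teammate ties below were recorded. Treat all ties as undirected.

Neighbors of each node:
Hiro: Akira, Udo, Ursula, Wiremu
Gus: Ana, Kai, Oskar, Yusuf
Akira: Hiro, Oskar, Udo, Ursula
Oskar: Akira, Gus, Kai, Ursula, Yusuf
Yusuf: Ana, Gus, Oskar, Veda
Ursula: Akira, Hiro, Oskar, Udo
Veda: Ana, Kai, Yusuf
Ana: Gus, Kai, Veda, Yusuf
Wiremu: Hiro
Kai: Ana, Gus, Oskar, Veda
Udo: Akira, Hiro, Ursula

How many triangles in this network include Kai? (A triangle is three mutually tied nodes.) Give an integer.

Kai's neighbors: Ana, Gus, Oskar, and Veda.
Neighbor pairs that are themselves tied: Kai–Ana–Gus; Kai–Ana–Veda; Kai–Gus–Oskar. Each forms one triangle with Kai, for 3 in total.

3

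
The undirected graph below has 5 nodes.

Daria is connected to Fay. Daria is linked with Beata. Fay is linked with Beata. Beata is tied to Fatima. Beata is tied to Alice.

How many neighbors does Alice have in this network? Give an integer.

Alice is directly tied to Beata. That is 1 neighbor, so the degree of Alice is 1.

1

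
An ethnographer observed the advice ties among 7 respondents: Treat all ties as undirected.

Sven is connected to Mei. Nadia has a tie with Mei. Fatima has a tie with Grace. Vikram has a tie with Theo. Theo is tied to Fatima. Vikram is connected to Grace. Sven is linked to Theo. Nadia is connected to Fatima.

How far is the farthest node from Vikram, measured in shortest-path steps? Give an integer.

Distances from Vikram: Fatima:2, Grace:1, Mei:3, Nadia:3, Sven:2, Theo:1.
The largest is 3 (to Nadia and Mei), so the eccentricity of Vikram is 3.

3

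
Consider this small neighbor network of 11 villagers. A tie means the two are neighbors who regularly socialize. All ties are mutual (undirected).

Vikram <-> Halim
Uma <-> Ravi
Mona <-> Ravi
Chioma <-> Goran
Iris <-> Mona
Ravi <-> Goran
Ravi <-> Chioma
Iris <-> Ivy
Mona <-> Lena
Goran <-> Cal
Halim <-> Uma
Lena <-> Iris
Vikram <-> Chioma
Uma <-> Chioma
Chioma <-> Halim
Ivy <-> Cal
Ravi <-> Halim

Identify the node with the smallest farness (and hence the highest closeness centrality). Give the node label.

Farness (sum of distances to all others) for each node — Cal:23, Chioma:18, Goran:19, Halim:21, Iris:23, Ivy:26, Lena:25, Mona:19, Ravi:16, Uma:22, Vikram:26.
The smallest farness is 16, for Ravi, so Ravi has the highest closeness.

Ravi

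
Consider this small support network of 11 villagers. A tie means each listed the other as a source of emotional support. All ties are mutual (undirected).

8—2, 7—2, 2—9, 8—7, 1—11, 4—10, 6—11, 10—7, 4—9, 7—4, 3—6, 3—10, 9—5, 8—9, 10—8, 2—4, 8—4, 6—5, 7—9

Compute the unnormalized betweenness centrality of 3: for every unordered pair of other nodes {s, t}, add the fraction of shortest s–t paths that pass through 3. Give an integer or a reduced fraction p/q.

31/4

Pairs whose geodesics pass through 3 — 1–8: 1/2; 1–4: 1/2; 1–7: 1/2; 1–10: 1; 5–10: 1/4; 6–8: 1/2; 6–4: 1/2; 6–7: 1/2; 6–10: 1; 11–8: 1/2; 11–4: 1/2; 11–7: 1/2; 11–10: 1.
All other pairs contribute 0.
Summing the contributions gives betweenness(3) = 31/4.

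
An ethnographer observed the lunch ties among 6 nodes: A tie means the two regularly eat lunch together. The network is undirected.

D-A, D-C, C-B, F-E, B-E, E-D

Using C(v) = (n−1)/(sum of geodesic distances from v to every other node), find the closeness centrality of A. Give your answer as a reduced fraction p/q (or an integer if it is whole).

Distances from A: B:3, C:2, D:1, E:2, F:3. Sum = 11.
n = 6, so closeness = 5/11.

5/11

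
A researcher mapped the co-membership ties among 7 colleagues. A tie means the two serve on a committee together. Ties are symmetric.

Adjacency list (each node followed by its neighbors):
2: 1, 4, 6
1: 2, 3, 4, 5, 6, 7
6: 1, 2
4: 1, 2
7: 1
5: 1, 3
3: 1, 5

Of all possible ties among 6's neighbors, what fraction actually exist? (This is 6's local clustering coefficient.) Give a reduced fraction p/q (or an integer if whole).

1

6's neighbors: 1 and 2 (k = 2).
Possible neighbor pairs: C(2,2) = 1. Edges among them: 1–2 → e = 1.
Clustering(6) = 1/1.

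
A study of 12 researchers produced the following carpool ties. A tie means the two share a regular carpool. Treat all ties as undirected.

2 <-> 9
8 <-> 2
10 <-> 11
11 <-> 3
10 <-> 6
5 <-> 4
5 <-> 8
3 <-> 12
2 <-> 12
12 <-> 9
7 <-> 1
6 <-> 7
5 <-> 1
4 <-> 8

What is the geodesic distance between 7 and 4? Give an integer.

3

One shortest route is 7 – 1 – 5 – 4, which uses 3 edges, and at distance 2 from 7 we only reach {5, 10}, which does not include 4. So d(7,4) = 3.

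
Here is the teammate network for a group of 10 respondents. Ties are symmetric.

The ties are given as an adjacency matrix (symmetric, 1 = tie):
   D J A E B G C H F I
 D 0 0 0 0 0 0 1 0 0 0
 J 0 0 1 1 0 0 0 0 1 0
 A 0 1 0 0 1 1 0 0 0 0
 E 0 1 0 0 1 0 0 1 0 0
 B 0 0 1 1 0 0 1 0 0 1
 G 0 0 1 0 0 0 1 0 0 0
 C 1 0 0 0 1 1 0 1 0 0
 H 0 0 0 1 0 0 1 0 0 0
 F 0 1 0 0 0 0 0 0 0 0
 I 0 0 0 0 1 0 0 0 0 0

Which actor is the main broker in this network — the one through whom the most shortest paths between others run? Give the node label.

B

Unnormalized betweenness of each node: A:15/2, B:27/2, C:12, D:0, E:15/2, F:0, G:9/4, H:9/4, I:0, J:9.
B has the largest value, 27/2, making it the main broker — the node through which the most shortest paths run.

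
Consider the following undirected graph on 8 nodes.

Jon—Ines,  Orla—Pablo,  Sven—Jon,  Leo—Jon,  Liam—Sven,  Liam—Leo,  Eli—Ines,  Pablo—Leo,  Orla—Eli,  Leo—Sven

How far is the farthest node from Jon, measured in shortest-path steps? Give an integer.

3

Distances from Jon: Eli:2, Ines:1, Leo:1, Liam:2, Orla:3, Pablo:2, Sven:1.
The largest is 3 (to Orla), so the eccentricity of Jon is 3.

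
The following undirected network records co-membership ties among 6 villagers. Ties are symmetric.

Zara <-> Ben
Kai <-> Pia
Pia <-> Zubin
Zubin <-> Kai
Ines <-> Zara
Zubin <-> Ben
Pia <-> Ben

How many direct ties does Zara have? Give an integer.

2

Zara is directly tied to Ben and Ines. That is 2 neighbors, so the degree of Zara is 2.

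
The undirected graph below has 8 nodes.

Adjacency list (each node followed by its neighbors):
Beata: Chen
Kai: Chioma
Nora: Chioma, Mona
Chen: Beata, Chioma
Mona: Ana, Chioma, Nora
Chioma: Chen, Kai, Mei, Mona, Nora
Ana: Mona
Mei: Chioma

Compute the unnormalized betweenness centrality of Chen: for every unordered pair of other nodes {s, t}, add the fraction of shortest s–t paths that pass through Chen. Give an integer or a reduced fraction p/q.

6

Pairs whose geodesics pass through Chen — Beata–Mona: 1; Beata–Mei: 1; Beata–Kai: 1; Beata–Nora: 1; Beata–Ana: 1; Beata–Chioma: 1.
All other pairs contribute 0.
Summing the contributions gives betweenness(Chen) = 6.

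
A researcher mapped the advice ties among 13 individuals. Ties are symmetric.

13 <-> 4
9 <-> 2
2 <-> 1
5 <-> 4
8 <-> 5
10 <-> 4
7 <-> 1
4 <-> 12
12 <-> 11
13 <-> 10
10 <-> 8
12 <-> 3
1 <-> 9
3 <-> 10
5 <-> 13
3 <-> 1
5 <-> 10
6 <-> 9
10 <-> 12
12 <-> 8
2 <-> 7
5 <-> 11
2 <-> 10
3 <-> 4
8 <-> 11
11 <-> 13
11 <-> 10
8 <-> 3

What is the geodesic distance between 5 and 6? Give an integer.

One shortest route is 5 – 10 – 2 – 9 – 6, which uses 4 edges, and at distance 3 from 5 we only reach {1, 7, 9}, which does not include 6. So d(5,6) = 4.

4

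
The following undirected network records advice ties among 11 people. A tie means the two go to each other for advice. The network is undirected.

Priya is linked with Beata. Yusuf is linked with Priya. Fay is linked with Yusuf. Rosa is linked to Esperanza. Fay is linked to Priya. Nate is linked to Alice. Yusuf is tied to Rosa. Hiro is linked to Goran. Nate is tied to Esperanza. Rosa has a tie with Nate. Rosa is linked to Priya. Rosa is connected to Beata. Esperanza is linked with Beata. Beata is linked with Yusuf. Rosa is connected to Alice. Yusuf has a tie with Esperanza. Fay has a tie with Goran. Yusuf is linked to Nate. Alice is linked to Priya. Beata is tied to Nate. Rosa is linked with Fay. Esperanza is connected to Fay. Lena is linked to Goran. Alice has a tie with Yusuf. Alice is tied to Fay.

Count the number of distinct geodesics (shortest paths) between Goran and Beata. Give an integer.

The shortest distance is 3. The length-3 paths are: Goran–Fay–Priya–Beata; Goran–Fay–Esperanza–Beata; Goran–Fay–Rosa–Beata; Goran–Fay–Yusuf–Beata.
That gives 4 distinct shortest paths.

4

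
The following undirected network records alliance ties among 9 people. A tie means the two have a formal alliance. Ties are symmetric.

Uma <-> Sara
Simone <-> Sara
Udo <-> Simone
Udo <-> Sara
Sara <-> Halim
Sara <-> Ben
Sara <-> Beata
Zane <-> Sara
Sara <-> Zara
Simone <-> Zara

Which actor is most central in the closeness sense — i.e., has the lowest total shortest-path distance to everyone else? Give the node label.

Sara

Farness (sum of distances to all others) for each node — Beata:15, Ben:15, Halim:15, Sara:8, Simone:13, Udo:14, Uma:15, Zane:15, Zara:14.
The smallest farness is 8, for Sara, so Sara has the highest closeness.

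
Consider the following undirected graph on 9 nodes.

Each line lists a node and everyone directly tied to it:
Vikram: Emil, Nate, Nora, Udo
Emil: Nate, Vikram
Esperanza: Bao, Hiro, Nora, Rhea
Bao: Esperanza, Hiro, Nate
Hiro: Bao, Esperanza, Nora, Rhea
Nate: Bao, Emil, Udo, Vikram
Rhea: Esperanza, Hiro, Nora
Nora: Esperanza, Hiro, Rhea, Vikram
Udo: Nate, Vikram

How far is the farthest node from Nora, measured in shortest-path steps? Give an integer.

2

Distances from Nora: Bao:2, Emil:2, Esperanza:1, Hiro:1, Nate:2, Rhea:1, Udo:2, Vikram:1.
The largest is 2 (to Udo, Nate, Emil, and Bao), so the eccentricity of Nora is 2.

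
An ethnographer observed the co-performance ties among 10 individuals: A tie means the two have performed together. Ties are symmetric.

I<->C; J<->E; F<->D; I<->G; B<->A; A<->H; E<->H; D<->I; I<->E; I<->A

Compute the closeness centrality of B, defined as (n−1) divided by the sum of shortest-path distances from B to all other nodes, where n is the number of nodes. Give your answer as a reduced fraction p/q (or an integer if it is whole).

Distances from B: A:1, C:3, D:3, E:3, F:4, G:3, H:2, I:2, J:4. Sum = 25.
n = 10, so closeness = 9/25.

9/25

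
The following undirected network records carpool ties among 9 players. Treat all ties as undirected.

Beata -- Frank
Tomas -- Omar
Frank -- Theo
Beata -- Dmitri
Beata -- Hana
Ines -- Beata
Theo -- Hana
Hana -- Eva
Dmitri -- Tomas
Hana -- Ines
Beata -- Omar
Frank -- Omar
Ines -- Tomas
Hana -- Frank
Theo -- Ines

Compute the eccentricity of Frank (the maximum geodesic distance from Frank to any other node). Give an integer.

2

Distances from Frank: Beata:1, Dmitri:2, Eva:2, Hana:1, Ines:2, Omar:1, Theo:1, Tomas:2.
The largest is 2 (to Ines, Eva, Tomas, and Dmitri), so the eccentricity of Frank is 2.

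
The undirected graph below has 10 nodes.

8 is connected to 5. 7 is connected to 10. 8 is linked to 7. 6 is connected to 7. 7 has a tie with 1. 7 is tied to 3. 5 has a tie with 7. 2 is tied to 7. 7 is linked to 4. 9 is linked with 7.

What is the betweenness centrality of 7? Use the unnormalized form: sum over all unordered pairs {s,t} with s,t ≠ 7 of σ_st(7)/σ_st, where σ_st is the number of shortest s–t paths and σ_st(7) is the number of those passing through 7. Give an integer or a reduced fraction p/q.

35

Pairs whose geodesics pass through 7 — 6–2: 1; 6–8: 1; 6–5: 1; 6–4: 1; 6–9: 1; 6–10: 1; 6–1: 1; 6–3: 1; 2–8: 1; 2–5: 1; 2–4: 1; 2–9: 1; 2–10: 1; 2–1: 1 … (+21 more pairs).
All other pairs contribute 0.
Summing the contributions gives betweenness(7) = 35.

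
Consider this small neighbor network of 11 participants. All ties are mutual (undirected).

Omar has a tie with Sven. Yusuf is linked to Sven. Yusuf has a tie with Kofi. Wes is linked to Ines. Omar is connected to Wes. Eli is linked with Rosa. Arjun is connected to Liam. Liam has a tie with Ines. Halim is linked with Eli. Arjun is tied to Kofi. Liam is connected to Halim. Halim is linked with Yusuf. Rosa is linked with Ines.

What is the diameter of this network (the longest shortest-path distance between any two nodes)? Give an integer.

Eccentricity of each node (its greatest distance to any other): Arjun:4, Eli:4, Halim:3, Ines:3, Kofi:4, Liam:3, Omar:4, Rosa:4, Sven:4, Wes:4, Yusuf:3.
The maximum eccentricity is 4, realized for instance by the pair Arjun–Omar via Arjun – Kofi – Yusuf – Sven – Omar. So the diameter is 4.

4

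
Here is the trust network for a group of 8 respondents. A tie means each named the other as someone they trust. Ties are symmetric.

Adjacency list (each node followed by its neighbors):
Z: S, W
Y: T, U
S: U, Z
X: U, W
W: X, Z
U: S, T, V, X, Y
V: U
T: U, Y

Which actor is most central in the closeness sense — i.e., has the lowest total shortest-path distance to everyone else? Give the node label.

U

Farness (sum of distances to all others) for each node — S:12, T:14, U:9, V:15, W:15, X:12, Y:14, Z:15.
The smallest farness is 9, for U, so U has the highest closeness.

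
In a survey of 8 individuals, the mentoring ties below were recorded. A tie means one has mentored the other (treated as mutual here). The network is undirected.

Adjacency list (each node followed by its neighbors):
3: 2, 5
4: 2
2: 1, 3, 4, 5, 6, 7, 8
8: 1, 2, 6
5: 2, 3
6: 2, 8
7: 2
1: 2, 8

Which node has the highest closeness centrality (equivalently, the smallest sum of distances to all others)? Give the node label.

Farness (sum of distances to all others) for each node — 1:12, 2:7, 3:12, 4:13, 5:12, 6:12, 7:13, 8:11.
The smallest farness is 7, for 2, so 2 has the highest closeness.

2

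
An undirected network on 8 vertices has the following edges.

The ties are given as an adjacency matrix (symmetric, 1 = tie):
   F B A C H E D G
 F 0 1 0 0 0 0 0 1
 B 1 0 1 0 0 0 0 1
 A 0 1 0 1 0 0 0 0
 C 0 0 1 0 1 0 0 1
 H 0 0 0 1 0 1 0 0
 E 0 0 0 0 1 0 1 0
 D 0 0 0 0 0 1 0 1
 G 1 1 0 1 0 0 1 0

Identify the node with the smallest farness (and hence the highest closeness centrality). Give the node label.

G

Farness (sum of distances to all others) for each node — A:14, B:13, C:11, D:13, E:15, F:14, G:10, H:14.
The smallest farness is 10, for G, so G has the highest closeness.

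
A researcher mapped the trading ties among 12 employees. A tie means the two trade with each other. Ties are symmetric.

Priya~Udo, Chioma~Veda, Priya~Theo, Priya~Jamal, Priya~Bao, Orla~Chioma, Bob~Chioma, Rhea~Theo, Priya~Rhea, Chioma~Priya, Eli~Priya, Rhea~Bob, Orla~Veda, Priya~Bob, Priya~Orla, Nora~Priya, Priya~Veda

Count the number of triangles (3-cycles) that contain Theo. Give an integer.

Theo's neighbors: Priya and Rhea.
Neighbor pairs that are themselves tied: Theo–Priya–Rhea. Each forms one triangle with Theo, for 1 in total.

1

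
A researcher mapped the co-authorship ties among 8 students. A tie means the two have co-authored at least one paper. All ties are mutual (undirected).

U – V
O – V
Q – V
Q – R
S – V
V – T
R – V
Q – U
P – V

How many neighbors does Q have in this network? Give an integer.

3

Q is directly tied to R, U, and V. That is 3 neighbors, so the degree of Q is 3.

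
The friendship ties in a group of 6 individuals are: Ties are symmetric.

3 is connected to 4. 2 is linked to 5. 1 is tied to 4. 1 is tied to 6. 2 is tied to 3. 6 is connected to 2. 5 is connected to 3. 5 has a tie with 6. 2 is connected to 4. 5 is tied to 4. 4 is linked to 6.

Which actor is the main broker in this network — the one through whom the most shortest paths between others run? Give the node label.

Unnormalized betweenness of each node: 1:0, 2:1/3, 3:0, 4:7/3, 5:1/3, 6:1.
4 has the largest value, 7/3, making it the main broker — the node through which the most shortest paths run.

4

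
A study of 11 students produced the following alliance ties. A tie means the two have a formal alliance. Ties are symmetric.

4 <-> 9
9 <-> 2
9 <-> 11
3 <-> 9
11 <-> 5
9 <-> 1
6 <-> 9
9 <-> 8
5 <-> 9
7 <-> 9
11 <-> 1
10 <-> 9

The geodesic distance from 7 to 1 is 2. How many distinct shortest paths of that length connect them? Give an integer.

The shortest distance is 2, and the only length-2 path is 7–9–1. So there is exactly 1 shortest path.

1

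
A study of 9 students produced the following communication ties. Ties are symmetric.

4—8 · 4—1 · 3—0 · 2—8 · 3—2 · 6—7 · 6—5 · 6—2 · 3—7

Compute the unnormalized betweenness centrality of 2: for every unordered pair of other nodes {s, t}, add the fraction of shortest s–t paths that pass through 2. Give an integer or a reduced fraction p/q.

Pairs whose geodesics pass through 2 — 5–3: 1/2; 5–8: 1; 5–4: 1; 5–1: 1; 5–0: 1/2; 3–8: 1; 3–4: 1; 3–1: 1; 3–6: 1/2; 8–7: 2/2; 8–6: 1; 8–0: 1; 4–7: 2/2; 4–6: 1 … (+5 more pairs).
All other pairs contribute 0.
Summing the contributions gives betweenness(2) = 17.

17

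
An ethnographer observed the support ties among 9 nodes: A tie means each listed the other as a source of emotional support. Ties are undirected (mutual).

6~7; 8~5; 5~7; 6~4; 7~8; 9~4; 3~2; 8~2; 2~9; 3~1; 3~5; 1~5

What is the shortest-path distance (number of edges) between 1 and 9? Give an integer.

3

One shortest route is 1 – 3 – 2 – 9, which uses 3 edges, and at distance 2 from 1 we only reach {2, 7, 8}, which does not include 9. So d(1,9) = 3.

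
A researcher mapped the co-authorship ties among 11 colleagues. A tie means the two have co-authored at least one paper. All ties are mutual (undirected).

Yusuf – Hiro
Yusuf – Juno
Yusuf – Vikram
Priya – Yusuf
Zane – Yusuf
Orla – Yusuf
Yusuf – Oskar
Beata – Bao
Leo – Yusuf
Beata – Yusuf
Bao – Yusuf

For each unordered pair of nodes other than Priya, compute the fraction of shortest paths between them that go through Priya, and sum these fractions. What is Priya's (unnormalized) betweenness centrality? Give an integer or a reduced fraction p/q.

0

No shortest path between any pair of other nodes passes through Priya.
Summing the contributions gives betweenness(Priya) = 0.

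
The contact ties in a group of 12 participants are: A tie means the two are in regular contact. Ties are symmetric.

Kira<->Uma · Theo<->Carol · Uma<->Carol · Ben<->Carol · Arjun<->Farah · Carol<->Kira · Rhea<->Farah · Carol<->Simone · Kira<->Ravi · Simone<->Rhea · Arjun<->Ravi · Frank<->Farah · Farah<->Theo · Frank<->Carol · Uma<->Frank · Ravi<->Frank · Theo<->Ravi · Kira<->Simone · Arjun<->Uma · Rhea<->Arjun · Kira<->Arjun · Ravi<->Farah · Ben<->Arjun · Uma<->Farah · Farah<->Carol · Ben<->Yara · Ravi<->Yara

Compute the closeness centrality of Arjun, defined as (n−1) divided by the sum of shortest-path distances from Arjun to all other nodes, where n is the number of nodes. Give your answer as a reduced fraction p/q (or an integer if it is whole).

11/16

Distances from Arjun: Ben:1, Carol:2, Farah:1, Frank:2, Kira:1, Ravi:1, Rhea:1, Simone:2, Theo:2, Uma:1, Yara:2. Sum = 16.
n = 12, so closeness = 11/16.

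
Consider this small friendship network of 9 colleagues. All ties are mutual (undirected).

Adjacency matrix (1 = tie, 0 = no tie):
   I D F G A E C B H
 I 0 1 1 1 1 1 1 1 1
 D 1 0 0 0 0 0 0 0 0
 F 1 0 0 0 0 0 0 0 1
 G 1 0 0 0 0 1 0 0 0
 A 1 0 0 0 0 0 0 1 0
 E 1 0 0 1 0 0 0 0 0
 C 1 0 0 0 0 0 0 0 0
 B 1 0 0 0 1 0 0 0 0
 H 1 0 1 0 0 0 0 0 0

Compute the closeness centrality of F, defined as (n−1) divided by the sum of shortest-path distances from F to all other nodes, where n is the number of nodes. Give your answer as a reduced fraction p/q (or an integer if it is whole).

4/7

Distances from F: A:2, B:2, C:2, D:2, E:2, G:2, H:1, I:1. Sum = 14.
n = 9, so closeness = 8/14 = 4/7.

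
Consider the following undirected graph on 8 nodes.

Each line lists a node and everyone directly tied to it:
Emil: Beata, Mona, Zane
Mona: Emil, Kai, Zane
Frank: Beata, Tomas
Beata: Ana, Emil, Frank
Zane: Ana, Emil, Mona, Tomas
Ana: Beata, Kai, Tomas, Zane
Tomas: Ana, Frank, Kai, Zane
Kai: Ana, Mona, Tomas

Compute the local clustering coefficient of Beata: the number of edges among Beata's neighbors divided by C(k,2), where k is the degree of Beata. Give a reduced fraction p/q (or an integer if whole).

0

Beata's neighbors: Ana, Emil, and Frank (k = 3).
Possible neighbor pairs: C(3,2) = 3. Edges among them: none → e = 0.
Clustering(Beata) = 0/3 = 0.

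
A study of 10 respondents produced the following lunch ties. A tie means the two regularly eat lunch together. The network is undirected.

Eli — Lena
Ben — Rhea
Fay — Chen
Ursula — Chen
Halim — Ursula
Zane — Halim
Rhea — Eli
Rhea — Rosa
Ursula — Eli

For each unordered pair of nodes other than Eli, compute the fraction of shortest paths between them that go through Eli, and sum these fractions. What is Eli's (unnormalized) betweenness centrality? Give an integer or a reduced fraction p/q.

23

Pairs whose geodesics pass through Eli — Ursula–Rhea: 1; Ursula–Ben: 1; Ursula–Lena: 1; Ursula–Rosa: 1; Fay–Rhea: 1; Fay–Ben: 1; Fay–Lena: 1; Fay–Rosa: 1; Rhea–Halim: 1; Rhea–Lena: 1; Rhea–Zane: 1; Rhea–Chen: 1; Ben–Halim: 1; Ben–Lena: 1 … (+9 more pairs).
All other pairs contribute 0.
Summing the contributions gives betweenness(Eli) = 23.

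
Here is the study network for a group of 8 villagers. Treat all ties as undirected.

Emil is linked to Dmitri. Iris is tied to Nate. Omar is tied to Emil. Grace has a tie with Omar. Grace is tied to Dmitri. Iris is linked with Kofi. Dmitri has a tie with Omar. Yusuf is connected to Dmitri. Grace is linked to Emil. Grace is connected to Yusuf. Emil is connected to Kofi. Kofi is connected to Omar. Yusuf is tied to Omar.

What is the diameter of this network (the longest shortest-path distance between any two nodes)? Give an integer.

Eccentricity of each node (its greatest distance to any other): Dmitri:4, Emil:3, Grace:4, Iris:3, Kofi:2, Nate:4, Omar:3, Yusuf:4.
The maximum eccentricity is 4, realized for instance by the pair Nate–Grace via Nate – Iris – Kofi – Omar – Grace. So the diameter is 4.

4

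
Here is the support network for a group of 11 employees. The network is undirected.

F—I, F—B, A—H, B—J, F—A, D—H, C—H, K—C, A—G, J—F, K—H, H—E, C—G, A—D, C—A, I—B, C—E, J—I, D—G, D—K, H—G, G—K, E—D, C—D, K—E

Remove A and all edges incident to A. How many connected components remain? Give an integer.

2

Without A, the remaining ties split the others into: {B, F, I, J}; {C, D, E, G, H, K}.
That's 2 separate components.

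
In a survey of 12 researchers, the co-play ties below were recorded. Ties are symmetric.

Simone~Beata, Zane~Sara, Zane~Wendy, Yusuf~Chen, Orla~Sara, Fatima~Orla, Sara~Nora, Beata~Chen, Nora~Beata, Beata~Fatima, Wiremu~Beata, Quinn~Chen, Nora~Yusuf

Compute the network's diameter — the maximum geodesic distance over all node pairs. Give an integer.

6

Eccentricity of each node (its greatest distance to any other): Beata:4, Chen:5, Fatima:4, Nora:3, Orla:4, Quinn:6, Sara:4, Simone:5, Wendy:6, Wiremu:5, Yusuf:4, Zane:5.
The maximum eccentricity is 6, realized for instance by the pair Quinn–Wendy via Quinn – Chen – Yusuf – Nora – Sara – Zane – Wendy. So the diameter is 6.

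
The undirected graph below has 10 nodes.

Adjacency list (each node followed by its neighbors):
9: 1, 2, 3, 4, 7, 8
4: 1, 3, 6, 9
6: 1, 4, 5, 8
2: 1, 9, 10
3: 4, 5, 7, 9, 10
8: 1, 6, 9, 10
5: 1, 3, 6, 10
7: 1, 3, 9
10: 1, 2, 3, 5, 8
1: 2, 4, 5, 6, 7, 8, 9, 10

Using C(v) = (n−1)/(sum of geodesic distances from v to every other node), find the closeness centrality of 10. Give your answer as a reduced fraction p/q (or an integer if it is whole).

9/13

Distances from 10: 1:1, 2:1, 3:1, 4:2, 5:1, 6:2, 7:2, 8:1, 9:2. Sum = 13.
n = 10, so closeness = 9/13.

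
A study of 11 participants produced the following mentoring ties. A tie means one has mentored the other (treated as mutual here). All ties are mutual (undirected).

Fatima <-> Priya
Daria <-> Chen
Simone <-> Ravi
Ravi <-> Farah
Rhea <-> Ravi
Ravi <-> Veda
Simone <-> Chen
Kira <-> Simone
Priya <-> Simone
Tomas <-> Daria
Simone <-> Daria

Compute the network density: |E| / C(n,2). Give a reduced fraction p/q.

There are 11 edges and 11 nodes, so the maximum possible is C(11,2) = 55.
Density = 11/55 = 1/5.

1/5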